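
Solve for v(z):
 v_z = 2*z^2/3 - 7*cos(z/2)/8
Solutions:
 v(z) = C1 + 2*z^3/9 - 7*sin(z/2)/4


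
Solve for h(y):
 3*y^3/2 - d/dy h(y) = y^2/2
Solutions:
 h(y) = C1 + 3*y^4/8 - y^3/6


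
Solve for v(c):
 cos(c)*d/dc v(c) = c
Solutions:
 v(c) = C1 + Integral(c/cos(c), c)


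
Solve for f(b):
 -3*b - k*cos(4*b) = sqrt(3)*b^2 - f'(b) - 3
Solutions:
 f(b) = C1 + sqrt(3)*b^3/3 + 3*b^2/2 - 3*b + k*sin(4*b)/4


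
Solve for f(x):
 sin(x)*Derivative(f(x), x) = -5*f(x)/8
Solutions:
 f(x) = C1*(cos(x) + 1)^(5/16)/(cos(x) - 1)^(5/16)


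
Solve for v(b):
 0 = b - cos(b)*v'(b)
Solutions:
 v(b) = C1 + Integral(b/cos(b), b)


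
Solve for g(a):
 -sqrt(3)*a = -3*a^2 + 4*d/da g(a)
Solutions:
 g(a) = C1 + a^3/4 - sqrt(3)*a^2/8


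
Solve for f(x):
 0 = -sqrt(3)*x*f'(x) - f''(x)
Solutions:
 f(x) = C1 + C2*erf(sqrt(2)*3^(1/4)*x/2)


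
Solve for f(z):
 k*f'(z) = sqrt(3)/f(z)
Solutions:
 f(z) = -sqrt(C1 + 2*sqrt(3)*z/k)
 f(z) = sqrt(C1 + 2*sqrt(3)*z/k)


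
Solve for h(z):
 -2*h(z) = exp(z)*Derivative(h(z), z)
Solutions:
 h(z) = C1*exp(2*exp(-z))


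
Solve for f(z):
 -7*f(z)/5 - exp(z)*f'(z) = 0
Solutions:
 f(z) = C1*exp(7*exp(-z)/5)


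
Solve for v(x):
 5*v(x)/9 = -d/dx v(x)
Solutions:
 v(x) = C1*exp(-5*x/9)


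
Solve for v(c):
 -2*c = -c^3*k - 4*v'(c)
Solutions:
 v(c) = C1 - c^4*k/16 + c^2/4


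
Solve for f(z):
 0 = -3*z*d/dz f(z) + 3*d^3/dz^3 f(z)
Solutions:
 f(z) = C1 + Integral(C2*airyai(z) + C3*airybi(z), z)


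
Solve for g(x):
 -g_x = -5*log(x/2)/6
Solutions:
 g(x) = C1 + 5*x*log(x)/6 - 5*x/6 - 5*x*log(2)/6


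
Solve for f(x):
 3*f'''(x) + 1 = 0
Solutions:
 f(x) = C1 + C2*x + C3*x^2 - x^3/18


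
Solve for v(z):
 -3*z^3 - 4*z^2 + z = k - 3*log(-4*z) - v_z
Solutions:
 v(z) = C1 + 3*z^4/4 + 4*z^3/3 - z^2/2 + z*(k - 6*log(2) + 3) - 3*z*log(-z)


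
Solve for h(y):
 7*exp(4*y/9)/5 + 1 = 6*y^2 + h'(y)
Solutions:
 h(y) = C1 - 2*y^3 + y + 63*exp(4*y/9)/20


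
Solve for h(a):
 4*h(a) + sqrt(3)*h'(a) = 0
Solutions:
 h(a) = C1*exp(-4*sqrt(3)*a/3)


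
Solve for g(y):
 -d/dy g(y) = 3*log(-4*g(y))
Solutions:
 Integral(1/(log(-_y) + 2*log(2)), (_y, g(y)))/3 = C1 - y


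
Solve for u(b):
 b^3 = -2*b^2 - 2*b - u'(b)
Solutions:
 u(b) = C1 - b^4/4 - 2*b^3/3 - b^2


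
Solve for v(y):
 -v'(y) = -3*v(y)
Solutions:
 v(y) = C1*exp(3*y)


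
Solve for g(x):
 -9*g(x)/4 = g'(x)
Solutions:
 g(x) = C1*exp(-9*x/4)


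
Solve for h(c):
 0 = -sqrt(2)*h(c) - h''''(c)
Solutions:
 h(c) = (C1*sin(2^(5/8)*c/2) + C2*cos(2^(5/8)*c/2))*exp(-2^(5/8)*c/2) + (C3*sin(2^(5/8)*c/2) + C4*cos(2^(5/8)*c/2))*exp(2^(5/8)*c/2)


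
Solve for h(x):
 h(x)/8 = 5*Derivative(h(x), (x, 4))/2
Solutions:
 h(x) = C1*exp(-sqrt(2)*5^(3/4)*x/10) + C2*exp(sqrt(2)*5^(3/4)*x/10) + C3*sin(sqrt(2)*5^(3/4)*x/10) + C4*cos(sqrt(2)*5^(3/4)*x/10)


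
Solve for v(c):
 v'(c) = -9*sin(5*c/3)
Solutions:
 v(c) = C1 + 27*cos(5*c/3)/5


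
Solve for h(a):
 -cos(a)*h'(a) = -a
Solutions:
 h(a) = C1 + Integral(a/cos(a), a)


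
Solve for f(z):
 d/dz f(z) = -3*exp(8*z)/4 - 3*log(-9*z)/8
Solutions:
 f(z) = C1 - 3*z*log(-z)/8 + 3*z*(1 - 2*log(3))/8 - 3*exp(8*z)/32


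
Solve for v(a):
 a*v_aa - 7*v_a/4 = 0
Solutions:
 v(a) = C1 + C2*a^(11/4)


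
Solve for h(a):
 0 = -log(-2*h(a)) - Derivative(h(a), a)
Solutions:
 Integral(1/(log(-_y) + log(2)), (_y, h(a))) = C1 - a


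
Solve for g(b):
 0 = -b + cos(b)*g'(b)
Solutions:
 g(b) = C1 + Integral(b/cos(b), b)


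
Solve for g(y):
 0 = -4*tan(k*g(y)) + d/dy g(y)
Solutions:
 g(y) = Piecewise((-asin(exp(C1*k + 4*k*y))/k + pi/k, Ne(k, 0)), (nan, True))
 g(y) = Piecewise((asin(exp(C1*k + 4*k*y))/k, Ne(k, 0)), (nan, True))


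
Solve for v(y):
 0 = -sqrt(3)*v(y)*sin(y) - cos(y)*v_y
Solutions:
 v(y) = C1*cos(y)^(sqrt(3))


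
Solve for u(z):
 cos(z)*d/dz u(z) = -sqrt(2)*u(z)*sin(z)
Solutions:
 u(z) = C1*cos(z)^(sqrt(2))


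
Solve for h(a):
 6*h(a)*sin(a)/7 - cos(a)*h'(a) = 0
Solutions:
 h(a) = C1/cos(a)^(6/7)


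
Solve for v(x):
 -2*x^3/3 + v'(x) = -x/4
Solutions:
 v(x) = C1 + x^4/6 - x^2/8


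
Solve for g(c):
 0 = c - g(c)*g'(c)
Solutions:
 g(c) = -sqrt(C1 + c^2)
 g(c) = sqrt(C1 + c^2)


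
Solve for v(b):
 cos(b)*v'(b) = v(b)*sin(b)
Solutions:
 v(b) = C1/cos(b)


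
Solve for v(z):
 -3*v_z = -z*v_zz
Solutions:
 v(z) = C1 + C2*z^4


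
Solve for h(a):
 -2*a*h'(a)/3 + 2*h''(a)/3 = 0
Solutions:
 h(a) = C1 + C2*erfi(sqrt(2)*a/2)


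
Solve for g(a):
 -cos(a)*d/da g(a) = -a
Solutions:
 g(a) = C1 + Integral(a/cos(a), a)


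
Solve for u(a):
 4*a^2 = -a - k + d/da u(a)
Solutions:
 u(a) = C1 + 4*a^3/3 + a^2/2 + a*k


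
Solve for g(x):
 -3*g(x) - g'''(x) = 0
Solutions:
 g(x) = C3*exp(-3^(1/3)*x) + (C1*sin(3^(5/6)*x/2) + C2*cos(3^(5/6)*x/2))*exp(3^(1/3)*x/2)


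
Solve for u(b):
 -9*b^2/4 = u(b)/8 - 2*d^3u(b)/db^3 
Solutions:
 u(b) = C3*exp(2^(2/3)*b/4) - 18*b^2 + (C1*sin(2^(2/3)*sqrt(3)*b/8) + C2*cos(2^(2/3)*sqrt(3)*b/8))*exp(-2^(2/3)*b/8)


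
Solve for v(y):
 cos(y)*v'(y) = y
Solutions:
 v(y) = C1 + Integral(y/cos(y), y)


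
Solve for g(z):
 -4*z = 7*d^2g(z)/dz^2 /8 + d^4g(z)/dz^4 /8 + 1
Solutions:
 g(z) = C1 + C2*z + C3*sin(sqrt(7)*z) + C4*cos(sqrt(7)*z) - 16*z^3/21 - 4*z^2/7


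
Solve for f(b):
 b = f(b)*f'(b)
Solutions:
 f(b) = -sqrt(C1 + b^2)
 f(b) = sqrt(C1 + b^2)


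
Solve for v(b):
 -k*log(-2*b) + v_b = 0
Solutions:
 v(b) = C1 + b*k*log(-b) + b*k*(-1 + log(2))


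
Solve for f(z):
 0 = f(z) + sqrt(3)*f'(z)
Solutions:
 f(z) = C1*exp(-sqrt(3)*z/3)


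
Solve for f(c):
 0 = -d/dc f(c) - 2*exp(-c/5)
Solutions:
 f(c) = C1 + 10*exp(-c/5)


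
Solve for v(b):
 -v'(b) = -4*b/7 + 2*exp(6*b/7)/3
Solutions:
 v(b) = C1 + 2*b^2/7 - 7*exp(6*b/7)/9


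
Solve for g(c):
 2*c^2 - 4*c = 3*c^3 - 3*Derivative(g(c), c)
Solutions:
 g(c) = C1 + c^4/4 - 2*c^3/9 + 2*c^2/3


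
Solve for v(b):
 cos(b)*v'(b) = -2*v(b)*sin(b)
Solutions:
 v(b) = C1*cos(b)^2


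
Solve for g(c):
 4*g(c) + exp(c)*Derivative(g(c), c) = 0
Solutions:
 g(c) = C1*exp(4*exp(-c))


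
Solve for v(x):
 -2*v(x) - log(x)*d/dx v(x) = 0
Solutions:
 v(x) = C1*exp(-2*li(x))


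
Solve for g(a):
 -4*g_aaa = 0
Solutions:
 g(a) = C1 + C2*a + C3*a^2


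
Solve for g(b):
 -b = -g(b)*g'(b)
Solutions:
 g(b) = -sqrt(C1 + b^2)
 g(b) = sqrt(C1 + b^2)


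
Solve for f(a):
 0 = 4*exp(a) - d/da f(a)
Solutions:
 f(a) = C1 + 4*exp(a)


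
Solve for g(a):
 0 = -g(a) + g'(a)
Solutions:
 g(a) = C1*exp(a)


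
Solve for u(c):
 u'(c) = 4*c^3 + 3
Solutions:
 u(c) = C1 + c^4 + 3*c


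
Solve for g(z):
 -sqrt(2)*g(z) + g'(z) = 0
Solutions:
 g(z) = C1*exp(sqrt(2)*z)


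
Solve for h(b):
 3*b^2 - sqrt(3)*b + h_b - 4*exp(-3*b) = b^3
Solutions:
 h(b) = C1 + b^4/4 - b^3 + sqrt(3)*b^2/2 - 4*exp(-3*b)/3


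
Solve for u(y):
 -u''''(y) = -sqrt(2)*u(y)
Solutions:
 u(y) = C1*exp(-2^(1/8)*y) + C2*exp(2^(1/8)*y) + C3*sin(2^(1/8)*y) + C4*cos(2^(1/8)*y)


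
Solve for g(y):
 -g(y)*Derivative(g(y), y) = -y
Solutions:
 g(y) = -sqrt(C1 + y^2)
 g(y) = sqrt(C1 + y^2)


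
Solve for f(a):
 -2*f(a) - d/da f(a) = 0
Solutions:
 f(a) = C1*exp(-2*a)


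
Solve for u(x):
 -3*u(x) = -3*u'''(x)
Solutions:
 u(x) = C3*exp(x) + (C1*sin(sqrt(3)*x/2) + C2*cos(sqrt(3)*x/2))*exp(-x/2)


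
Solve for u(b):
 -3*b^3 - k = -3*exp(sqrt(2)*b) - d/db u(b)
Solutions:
 u(b) = C1 + 3*b^4/4 + b*k - 3*sqrt(2)*exp(sqrt(2)*b)/2


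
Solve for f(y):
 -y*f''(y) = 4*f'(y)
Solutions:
 f(y) = C1 + C2/y^3


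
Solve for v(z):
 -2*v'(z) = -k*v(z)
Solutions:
 v(z) = C1*exp(k*z/2)


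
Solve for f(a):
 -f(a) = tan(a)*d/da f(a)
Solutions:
 f(a) = C1/sin(a)


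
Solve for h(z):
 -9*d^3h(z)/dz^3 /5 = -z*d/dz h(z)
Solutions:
 h(z) = C1 + Integral(C2*airyai(15^(1/3)*z/3) + C3*airybi(15^(1/3)*z/3), z)


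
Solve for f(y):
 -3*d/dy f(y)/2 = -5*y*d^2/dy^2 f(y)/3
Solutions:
 f(y) = C1 + C2*y^(19/10)


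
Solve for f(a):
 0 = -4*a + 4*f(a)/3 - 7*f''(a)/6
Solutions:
 f(a) = C1*exp(-2*sqrt(14)*a/7) + C2*exp(2*sqrt(14)*a/7) + 3*a


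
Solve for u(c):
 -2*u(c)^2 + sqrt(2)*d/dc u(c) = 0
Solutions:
 u(c) = -1/(C1 + sqrt(2)*c)


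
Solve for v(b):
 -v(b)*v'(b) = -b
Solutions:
 v(b) = -sqrt(C1 + b^2)
 v(b) = sqrt(C1 + b^2)


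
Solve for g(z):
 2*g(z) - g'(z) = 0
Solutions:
 g(z) = C1*exp(2*z)


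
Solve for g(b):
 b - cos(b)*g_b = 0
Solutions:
 g(b) = C1 + Integral(b/cos(b), b)


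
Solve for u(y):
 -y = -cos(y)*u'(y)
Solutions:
 u(y) = C1 + Integral(y/cos(y), y)


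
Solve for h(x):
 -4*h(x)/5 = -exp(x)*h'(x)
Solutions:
 h(x) = C1*exp(-4*exp(-x)/5)


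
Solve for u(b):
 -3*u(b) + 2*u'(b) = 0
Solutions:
 u(b) = C1*exp(3*b/2)


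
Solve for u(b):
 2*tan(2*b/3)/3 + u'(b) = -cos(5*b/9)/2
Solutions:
 u(b) = C1 + log(cos(2*b/3)) - 9*sin(5*b/9)/10


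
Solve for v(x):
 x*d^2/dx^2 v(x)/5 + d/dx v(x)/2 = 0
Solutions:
 v(x) = C1 + C2/x^(3/2)


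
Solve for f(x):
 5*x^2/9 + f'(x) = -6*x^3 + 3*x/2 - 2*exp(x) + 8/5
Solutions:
 f(x) = C1 - 3*x^4/2 - 5*x^3/27 + 3*x^2/4 + 8*x/5 - 2*exp(x)


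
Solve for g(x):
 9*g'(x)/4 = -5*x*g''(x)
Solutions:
 g(x) = C1 + C2*x^(11/20)


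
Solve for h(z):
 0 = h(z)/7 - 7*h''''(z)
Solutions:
 h(z) = C1*exp(-sqrt(7)*z/7) + C2*exp(sqrt(7)*z/7) + C3*sin(sqrt(7)*z/7) + C4*cos(sqrt(7)*z/7)


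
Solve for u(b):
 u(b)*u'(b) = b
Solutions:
 u(b) = -sqrt(C1 + b^2)
 u(b) = sqrt(C1 + b^2)


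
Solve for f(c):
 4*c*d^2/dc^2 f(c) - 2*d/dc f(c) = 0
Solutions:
 f(c) = C1 + C2*c^(3/2)


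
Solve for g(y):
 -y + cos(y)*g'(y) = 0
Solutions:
 g(y) = C1 + Integral(y/cos(y), y)


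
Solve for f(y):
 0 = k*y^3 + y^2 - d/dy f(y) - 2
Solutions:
 f(y) = C1 + k*y^4/4 + y^3/3 - 2*y


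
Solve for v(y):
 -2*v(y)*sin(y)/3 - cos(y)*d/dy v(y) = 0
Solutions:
 v(y) = C1*cos(y)^(2/3)


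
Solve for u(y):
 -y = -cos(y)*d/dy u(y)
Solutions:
 u(y) = C1 + Integral(y/cos(y), y)


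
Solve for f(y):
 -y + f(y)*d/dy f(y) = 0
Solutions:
 f(y) = -sqrt(C1 + y^2)
 f(y) = sqrt(C1 + y^2)


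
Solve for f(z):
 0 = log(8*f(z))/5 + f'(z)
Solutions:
 5*Integral(1/(log(_y) + 3*log(2)), (_y, f(z))) = C1 - z


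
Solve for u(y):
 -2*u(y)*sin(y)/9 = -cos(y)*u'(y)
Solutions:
 u(y) = C1/cos(y)^(2/9)


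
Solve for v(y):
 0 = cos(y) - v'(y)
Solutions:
 v(y) = C1 + sin(y)


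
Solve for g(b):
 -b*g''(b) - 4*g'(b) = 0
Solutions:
 g(b) = C1 + C2/b^3


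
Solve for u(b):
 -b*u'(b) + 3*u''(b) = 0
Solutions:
 u(b) = C1 + C2*erfi(sqrt(6)*b/6)


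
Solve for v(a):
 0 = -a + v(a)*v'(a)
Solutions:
 v(a) = -sqrt(C1 + a^2)
 v(a) = sqrt(C1 + a^2)


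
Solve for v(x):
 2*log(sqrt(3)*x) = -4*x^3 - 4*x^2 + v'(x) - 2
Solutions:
 v(x) = C1 + x^4 + 4*x^3/3 + 2*x*log(x) + x*log(3)


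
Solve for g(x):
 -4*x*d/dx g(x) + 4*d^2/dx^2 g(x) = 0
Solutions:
 g(x) = C1 + C2*erfi(sqrt(2)*x/2)


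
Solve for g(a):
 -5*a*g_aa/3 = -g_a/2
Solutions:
 g(a) = C1 + C2*a^(13/10)


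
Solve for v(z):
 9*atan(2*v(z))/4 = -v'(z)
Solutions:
 Integral(1/atan(2*_y), (_y, v(z))) = C1 - 9*z/4


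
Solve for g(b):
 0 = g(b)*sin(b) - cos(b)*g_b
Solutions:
 g(b) = C1/cos(b)


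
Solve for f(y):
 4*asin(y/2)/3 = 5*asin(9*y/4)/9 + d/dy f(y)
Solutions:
 f(y) = C1 + 4*y*asin(y/2)/3 - 5*y*asin(9*y/4)/9 + 4*sqrt(4 - y^2)/3 - 5*sqrt(16 - 81*y^2)/81


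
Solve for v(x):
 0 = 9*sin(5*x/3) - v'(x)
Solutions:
 v(x) = C1 - 27*cos(5*x/3)/5


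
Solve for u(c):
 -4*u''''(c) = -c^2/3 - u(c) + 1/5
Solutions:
 u(c) = C1*exp(-sqrt(2)*c/2) + C2*exp(sqrt(2)*c/2) + C3*sin(sqrt(2)*c/2) + C4*cos(sqrt(2)*c/2) - c^2/3 + 1/5


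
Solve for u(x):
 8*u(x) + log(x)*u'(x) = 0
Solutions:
 u(x) = C1*exp(-8*li(x))


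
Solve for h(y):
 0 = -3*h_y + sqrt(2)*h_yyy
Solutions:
 h(y) = C1 + C2*exp(-2^(3/4)*sqrt(3)*y/2) + C3*exp(2^(3/4)*sqrt(3)*y/2)


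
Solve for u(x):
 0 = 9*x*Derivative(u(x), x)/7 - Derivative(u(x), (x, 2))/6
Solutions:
 u(x) = C1 + C2*erfi(3*sqrt(21)*x/7)


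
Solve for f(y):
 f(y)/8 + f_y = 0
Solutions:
 f(y) = C1*exp(-y/8)


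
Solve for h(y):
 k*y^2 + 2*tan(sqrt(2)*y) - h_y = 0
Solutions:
 h(y) = C1 + k*y^3/3 - sqrt(2)*log(cos(sqrt(2)*y))


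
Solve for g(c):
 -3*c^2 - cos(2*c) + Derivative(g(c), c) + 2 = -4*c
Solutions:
 g(c) = C1 + c^3 - 2*c^2 - 2*c + sin(2*c)/2


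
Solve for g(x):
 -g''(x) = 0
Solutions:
 g(x) = C1 + C2*x


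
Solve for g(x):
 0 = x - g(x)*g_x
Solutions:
 g(x) = -sqrt(C1 + x^2)
 g(x) = sqrt(C1 + x^2)


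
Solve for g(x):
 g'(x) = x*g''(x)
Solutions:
 g(x) = C1 + C2*x^2


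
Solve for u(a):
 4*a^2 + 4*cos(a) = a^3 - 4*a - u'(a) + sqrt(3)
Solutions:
 u(a) = C1 + a^4/4 - 4*a^3/3 - 2*a^2 + sqrt(3)*a - 4*sin(a)


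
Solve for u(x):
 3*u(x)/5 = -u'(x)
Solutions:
 u(x) = C1*exp(-3*x/5)


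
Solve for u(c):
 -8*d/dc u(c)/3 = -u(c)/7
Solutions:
 u(c) = C1*exp(3*c/56)


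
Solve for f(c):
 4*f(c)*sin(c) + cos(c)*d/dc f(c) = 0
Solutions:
 f(c) = C1*cos(c)^4


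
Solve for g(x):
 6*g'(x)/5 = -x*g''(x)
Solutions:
 g(x) = C1 + C2/x^(1/5)


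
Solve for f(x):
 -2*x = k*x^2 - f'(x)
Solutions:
 f(x) = C1 + k*x^3/3 + x^2


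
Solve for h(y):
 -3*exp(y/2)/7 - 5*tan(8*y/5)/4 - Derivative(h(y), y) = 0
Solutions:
 h(y) = C1 - 6*exp(y/2)/7 + 25*log(cos(8*y/5))/32


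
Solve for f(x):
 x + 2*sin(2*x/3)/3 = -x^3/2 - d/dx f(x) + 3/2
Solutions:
 f(x) = C1 - x^4/8 - x^2/2 + 3*x/2 + cos(2*x/3)


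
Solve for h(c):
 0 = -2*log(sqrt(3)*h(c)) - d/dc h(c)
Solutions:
 Integral(1/(2*log(_y) + log(3)), (_y, h(c))) = C1 - c


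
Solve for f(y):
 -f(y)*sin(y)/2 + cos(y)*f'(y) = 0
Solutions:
 f(y) = C1/sqrt(cos(y))


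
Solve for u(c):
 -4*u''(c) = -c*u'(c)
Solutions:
 u(c) = C1 + C2*erfi(sqrt(2)*c/4)


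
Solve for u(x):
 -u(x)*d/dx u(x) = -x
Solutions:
 u(x) = -sqrt(C1 + x^2)
 u(x) = sqrt(C1 + x^2)


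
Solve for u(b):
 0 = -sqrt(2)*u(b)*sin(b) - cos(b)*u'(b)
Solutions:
 u(b) = C1*cos(b)^(sqrt(2))


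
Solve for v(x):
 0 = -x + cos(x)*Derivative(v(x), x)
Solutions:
 v(x) = C1 + Integral(x/cos(x), x)


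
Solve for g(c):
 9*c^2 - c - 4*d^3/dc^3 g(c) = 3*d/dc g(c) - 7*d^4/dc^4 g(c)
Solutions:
 g(c) = C1 + C4*exp(c) + c^3 - c^2/6 - 8*c + (C2*sin(5*sqrt(3)*c/14) + C3*cos(5*sqrt(3)*c/14))*exp(-3*c/14)


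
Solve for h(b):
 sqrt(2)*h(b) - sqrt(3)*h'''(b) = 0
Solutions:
 h(b) = C3*exp(2^(1/6)*3^(5/6)*b/3) + (C1*sin(2^(1/6)*3^(1/3)*b/2) + C2*cos(2^(1/6)*3^(1/3)*b/2))*exp(-2^(1/6)*3^(5/6)*b/6)


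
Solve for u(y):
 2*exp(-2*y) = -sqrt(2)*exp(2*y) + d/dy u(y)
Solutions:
 u(y) = C1 + sqrt(2)*exp(2*y)/2 - exp(-2*y)


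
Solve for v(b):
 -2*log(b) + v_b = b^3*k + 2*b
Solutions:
 v(b) = C1 + b^4*k/4 + b^2 + 2*b*log(b) - 2*b


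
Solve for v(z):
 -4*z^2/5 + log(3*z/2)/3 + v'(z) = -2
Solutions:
 v(z) = C1 + 4*z^3/15 - z*log(z)/3 - 5*z/3 - z*log(3)/3 + z*log(2)/3


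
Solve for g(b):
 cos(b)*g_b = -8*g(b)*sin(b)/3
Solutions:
 g(b) = C1*cos(b)^(8/3)


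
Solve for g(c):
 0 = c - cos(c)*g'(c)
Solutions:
 g(c) = C1 + Integral(c/cos(c), c)


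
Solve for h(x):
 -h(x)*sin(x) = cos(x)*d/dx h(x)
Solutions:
 h(x) = C1*cos(x)


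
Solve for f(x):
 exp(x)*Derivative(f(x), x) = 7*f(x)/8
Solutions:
 f(x) = C1*exp(-7*exp(-x)/8)


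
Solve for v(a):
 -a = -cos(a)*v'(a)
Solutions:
 v(a) = C1 + Integral(a/cos(a), a)


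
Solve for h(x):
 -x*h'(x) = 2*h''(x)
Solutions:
 h(x) = C1 + C2*erf(x/2)


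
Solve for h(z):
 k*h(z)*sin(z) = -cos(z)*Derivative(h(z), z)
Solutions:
 h(z) = C1*exp(k*log(cos(z)))


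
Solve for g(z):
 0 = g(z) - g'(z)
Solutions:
 g(z) = C1*exp(z)


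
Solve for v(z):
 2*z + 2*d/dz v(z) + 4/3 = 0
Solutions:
 v(z) = C1 - z^2/2 - 2*z/3


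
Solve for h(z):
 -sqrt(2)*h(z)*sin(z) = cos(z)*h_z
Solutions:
 h(z) = C1*cos(z)^(sqrt(2))


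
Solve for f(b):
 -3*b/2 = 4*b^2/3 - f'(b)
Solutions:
 f(b) = C1 + 4*b^3/9 + 3*b^2/4


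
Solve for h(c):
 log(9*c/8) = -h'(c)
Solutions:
 h(c) = C1 - c*log(c) + c*log(8/9) + c


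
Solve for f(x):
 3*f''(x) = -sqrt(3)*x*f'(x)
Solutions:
 f(x) = C1 + C2*erf(sqrt(2)*3^(3/4)*x/6)


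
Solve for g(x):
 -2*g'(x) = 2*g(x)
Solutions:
 g(x) = C1*exp(-x)


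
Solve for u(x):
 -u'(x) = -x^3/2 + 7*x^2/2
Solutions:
 u(x) = C1 + x^4/8 - 7*x^3/6


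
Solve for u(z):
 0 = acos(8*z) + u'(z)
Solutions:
 u(z) = C1 - z*acos(8*z) + sqrt(1 - 64*z^2)/8


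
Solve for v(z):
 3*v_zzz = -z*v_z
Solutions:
 v(z) = C1 + Integral(C2*airyai(-3^(2/3)*z/3) + C3*airybi(-3^(2/3)*z/3), z)


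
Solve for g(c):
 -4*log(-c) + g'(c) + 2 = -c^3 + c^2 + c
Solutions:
 g(c) = C1 - c^4/4 + c^3/3 + c^2/2 + 4*c*log(-c) - 6*c


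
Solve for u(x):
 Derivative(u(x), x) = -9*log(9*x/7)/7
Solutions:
 u(x) = C1 - 9*x*log(x)/7 - 18*x*log(3)/7 + 9*x/7 + 9*x*log(7)/7


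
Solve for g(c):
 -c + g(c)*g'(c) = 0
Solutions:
 g(c) = -sqrt(C1 + c^2)
 g(c) = sqrt(C1 + c^2)


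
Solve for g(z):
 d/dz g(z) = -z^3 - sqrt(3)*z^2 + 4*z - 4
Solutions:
 g(z) = C1 - z^4/4 - sqrt(3)*z^3/3 + 2*z^2 - 4*z


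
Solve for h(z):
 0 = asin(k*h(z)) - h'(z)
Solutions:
 Integral(1/asin(_y*k), (_y, h(z))) = C1 + z


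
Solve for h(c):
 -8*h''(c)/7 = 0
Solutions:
 h(c) = C1 + C2*c


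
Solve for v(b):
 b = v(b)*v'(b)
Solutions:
 v(b) = -sqrt(C1 + b^2)
 v(b) = sqrt(C1 + b^2)


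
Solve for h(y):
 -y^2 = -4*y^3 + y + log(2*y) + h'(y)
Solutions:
 h(y) = C1 + y^4 - y^3/3 - y^2/2 - y*log(y) - y*log(2) + y


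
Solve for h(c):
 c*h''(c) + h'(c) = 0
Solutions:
 h(c) = C1 + C2*log(c)


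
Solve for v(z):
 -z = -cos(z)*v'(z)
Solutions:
 v(z) = C1 + Integral(z/cos(z), z)


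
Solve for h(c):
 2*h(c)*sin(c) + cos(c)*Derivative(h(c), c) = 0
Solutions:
 h(c) = C1*cos(c)^2


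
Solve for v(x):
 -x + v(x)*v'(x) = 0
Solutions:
 v(x) = -sqrt(C1 + x^2)
 v(x) = sqrt(C1 + x^2)


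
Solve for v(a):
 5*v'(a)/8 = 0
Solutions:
 v(a) = C1


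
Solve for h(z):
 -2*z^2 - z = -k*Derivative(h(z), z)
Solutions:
 h(z) = C1 + 2*z^3/(3*k) + z^2/(2*k)


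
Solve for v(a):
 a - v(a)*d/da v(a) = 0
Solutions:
 v(a) = -sqrt(C1 + a^2)
 v(a) = sqrt(C1 + a^2)


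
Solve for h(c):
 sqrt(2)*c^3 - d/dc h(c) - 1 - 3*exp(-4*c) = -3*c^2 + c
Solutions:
 h(c) = C1 + sqrt(2)*c^4/4 + c^3 - c^2/2 - c + 3*exp(-4*c)/4


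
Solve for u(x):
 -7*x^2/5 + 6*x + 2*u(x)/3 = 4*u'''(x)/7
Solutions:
 u(x) = C3*exp(6^(2/3)*7^(1/3)*x/6) + 21*x^2/10 - 9*x + (C1*sin(2^(2/3)*3^(1/6)*7^(1/3)*x/4) + C2*cos(2^(2/3)*3^(1/6)*7^(1/3)*x/4))*exp(-6^(2/3)*7^(1/3)*x/12)


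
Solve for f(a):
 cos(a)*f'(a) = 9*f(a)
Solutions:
 f(a) = C1*sqrt(sin(a) + 1)*(sin(a)^4 + 4*sin(a)^3 + 6*sin(a)^2 + 4*sin(a) + 1)/(sqrt(sin(a) - 1)*(sin(a)^4 - 4*sin(a)^3 + 6*sin(a)^2 - 4*sin(a) + 1))


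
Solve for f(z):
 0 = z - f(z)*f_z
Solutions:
 f(z) = -sqrt(C1 + z^2)
 f(z) = sqrt(C1 + z^2)


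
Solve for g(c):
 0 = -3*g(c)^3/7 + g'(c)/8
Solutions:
 g(c) = -sqrt(14)*sqrt(-1/(C1 + 24*c))/2
 g(c) = sqrt(14)*sqrt(-1/(C1 + 24*c))/2


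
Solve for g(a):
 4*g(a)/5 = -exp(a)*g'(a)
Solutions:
 g(a) = C1*exp(4*exp(-a)/5)


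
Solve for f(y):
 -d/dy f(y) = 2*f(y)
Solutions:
 f(y) = C1*exp(-2*y)


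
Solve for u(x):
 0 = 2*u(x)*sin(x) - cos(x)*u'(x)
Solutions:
 u(x) = C1/cos(x)^2


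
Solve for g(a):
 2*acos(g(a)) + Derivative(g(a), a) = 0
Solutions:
 Integral(1/acos(_y), (_y, g(a))) = C1 - 2*a


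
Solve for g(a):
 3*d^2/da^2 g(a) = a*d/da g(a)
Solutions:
 g(a) = C1 + C2*erfi(sqrt(6)*a/6)


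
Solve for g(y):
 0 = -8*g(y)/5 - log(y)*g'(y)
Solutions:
 g(y) = C1*exp(-8*li(y)/5)


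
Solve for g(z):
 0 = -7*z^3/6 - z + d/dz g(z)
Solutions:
 g(z) = C1 + 7*z^4/24 + z^2/2


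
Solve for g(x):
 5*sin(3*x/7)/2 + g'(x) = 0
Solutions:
 g(x) = C1 + 35*cos(3*x/7)/6


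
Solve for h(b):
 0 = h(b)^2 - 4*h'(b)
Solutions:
 h(b) = -4/(C1 + b)


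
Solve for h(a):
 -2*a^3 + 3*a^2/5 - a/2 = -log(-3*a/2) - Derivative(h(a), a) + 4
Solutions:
 h(a) = C1 + a^4/2 - a^3/5 + a^2/4 - a*log(-a) + a*(-log(3) + log(2) + 5)


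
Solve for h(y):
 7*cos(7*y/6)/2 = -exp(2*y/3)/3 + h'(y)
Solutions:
 h(y) = C1 + exp(2*y/3)/2 + 3*sin(7*y/6)


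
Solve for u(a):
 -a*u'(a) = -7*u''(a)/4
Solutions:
 u(a) = C1 + C2*erfi(sqrt(14)*a/7)


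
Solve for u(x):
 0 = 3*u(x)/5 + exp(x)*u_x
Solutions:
 u(x) = C1*exp(3*exp(-x)/5)


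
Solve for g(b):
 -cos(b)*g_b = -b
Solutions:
 g(b) = C1 + Integral(b/cos(b), b)


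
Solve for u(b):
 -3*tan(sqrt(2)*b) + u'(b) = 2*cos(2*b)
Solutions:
 u(b) = C1 - 3*sqrt(2)*log(cos(sqrt(2)*b))/2 + sin(2*b)


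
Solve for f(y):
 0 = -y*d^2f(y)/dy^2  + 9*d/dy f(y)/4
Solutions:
 f(y) = C1 + C2*y^(13/4)


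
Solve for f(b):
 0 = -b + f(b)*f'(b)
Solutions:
 f(b) = -sqrt(C1 + b^2)
 f(b) = sqrt(C1 + b^2)


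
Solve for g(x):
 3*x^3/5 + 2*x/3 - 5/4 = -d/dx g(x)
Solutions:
 g(x) = C1 - 3*x^4/20 - x^2/3 + 5*x/4


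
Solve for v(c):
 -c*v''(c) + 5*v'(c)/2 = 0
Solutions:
 v(c) = C1 + C2*c^(7/2)


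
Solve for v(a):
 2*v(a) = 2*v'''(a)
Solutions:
 v(a) = C3*exp(a) + (C1*sin(sqrt(3)*a/2) + C2*cos(sqrt(3)*a/2))*exp(-a/2)


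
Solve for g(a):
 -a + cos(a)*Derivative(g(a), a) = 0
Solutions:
 g(a) = C1 + Integral(a/cos(a), a)


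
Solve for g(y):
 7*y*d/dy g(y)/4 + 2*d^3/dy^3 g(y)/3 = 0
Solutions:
 g(y) = C1 + Integral(C2*airyai(-21^(1/3)*y/2) + C3*airybi(-21^(1/3)*y/2), y)


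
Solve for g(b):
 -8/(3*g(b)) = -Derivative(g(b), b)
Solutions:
 g(b) = -sqrt(C1 + 48*b)/3
 g(b) = sqrt(C1 + 48*b)/3


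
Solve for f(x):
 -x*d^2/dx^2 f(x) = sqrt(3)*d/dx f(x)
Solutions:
 f(x) = C1 + C2*x^(1 - sqrt(3))


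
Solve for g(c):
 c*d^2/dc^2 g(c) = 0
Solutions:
 g(c) = C1 + C2*c


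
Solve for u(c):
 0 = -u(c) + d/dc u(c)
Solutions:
 u(c) = C1*exp(c)


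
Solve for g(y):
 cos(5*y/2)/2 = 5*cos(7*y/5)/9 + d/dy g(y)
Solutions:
 g(y) = C1 - 25*sin(7*y/5)/63 + sin(5*y/2)/5


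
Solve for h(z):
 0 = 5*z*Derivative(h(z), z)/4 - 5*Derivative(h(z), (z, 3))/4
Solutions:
 h(z) = C1 + Integral(C2*airyai(z) + C3*airybi(z), z)


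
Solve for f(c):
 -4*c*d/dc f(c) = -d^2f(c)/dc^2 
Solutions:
 f(c) = C1 + C2*erfi(sqrt(2)*c)


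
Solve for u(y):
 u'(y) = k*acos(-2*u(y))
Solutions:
 Integral(1/acos(-2*_y), (_y, u(y))) = C1 + k*y


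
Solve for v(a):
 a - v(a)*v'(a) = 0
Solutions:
 v(a) = -sqrt(C1 + a^2)
 v(a) = sqrt(C1 + a^2)


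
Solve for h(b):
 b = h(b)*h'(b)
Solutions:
 h(b) = -sqrt(C1 + b^2)
 h(b) = sqrt(C1 + b^2)


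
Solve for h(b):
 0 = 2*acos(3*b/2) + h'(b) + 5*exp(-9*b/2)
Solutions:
 h(b) = C1 - 2*b*acos(3*b/2) + 2*sqrt(4 - 9*b^2)/3 + 10*exp(-9*b/2)/9


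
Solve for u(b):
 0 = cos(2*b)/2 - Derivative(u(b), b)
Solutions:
 u(b) = C1 + sin(2*b)/4


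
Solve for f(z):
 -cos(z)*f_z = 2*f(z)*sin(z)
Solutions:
 f(z) = C1*cos(z)^2


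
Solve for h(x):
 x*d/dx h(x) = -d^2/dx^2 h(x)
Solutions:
 h(x) = C1 + C2*erf(sqrt(2)*x/2)


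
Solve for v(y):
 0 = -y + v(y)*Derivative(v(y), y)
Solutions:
 v(y) = -sqrt(C1 + y^2)
 v(y) = sqrt(C1 + y^2)


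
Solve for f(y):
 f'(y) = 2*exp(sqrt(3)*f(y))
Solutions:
 f(y) = sqrt(3)*(2*log(-1/(C1 + 2*y)) - log(3))/6


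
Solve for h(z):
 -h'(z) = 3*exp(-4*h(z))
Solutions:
 h(z) = log(-I*(C1 - 12*z)^(1/4))
 h(z) = log(I*(C1 - 12*z)^(1/4))
 h(z) = log(-(C1 - 12*z)^(1/4))
 h(z) = log(C1 - 12*z)/4


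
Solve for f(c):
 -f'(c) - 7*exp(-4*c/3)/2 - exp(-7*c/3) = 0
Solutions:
 f(c) = C1 + 21*exp(-4*c/3)/8 + 3*exp(-7*c/3)/7


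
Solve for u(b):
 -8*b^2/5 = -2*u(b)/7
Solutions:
 u(b) = 28*b^2/5


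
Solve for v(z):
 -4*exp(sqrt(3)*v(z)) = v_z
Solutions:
 v(z) = sqrt(3)*(2*log(1/(C1 + 4*z)) - log(3))/6


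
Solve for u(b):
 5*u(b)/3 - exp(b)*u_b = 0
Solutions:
 u(b) = C1*exp(-5*exp(-b)/3)


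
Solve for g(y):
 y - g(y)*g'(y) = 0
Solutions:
 g(y) = -sqrt(C1 + y^2)
 g(y) = sqrt(C1 + y^2)


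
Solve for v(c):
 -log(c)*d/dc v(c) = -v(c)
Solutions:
 v(c) = C1*exp(li(c))


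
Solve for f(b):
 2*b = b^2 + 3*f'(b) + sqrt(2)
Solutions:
 f(b) = C1 - b^3/9 + b^2/3 - sqrt(2)*b/3


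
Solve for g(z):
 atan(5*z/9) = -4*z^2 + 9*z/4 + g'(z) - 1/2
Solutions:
 g(z) = C1 + 4*z^3/3 - 9*z^2/8 + z*atan(5*z/9) + z/2 - 9*log(25*z^2 + 81)/10


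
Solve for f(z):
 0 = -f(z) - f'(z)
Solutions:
 f(z) = C1*exp(-z)


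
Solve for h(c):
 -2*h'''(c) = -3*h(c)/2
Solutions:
 h(c) = C3*exp(6^(1/3)*c/2) + (C1*sin(2^(1/3)*3^(5/6)*c/4) + C2*cos(2^(1/3)*3^(5/6)*c/4))*exp(-6^(1/3)*c/4)


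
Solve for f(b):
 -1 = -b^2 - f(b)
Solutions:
 f(b) = 1 - b^2


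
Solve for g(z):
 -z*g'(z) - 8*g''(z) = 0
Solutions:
 g(z) = C1 + C2*erf(z/4)


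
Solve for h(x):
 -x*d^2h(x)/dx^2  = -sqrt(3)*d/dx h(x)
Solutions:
 h(x) = C1 + C2*x^(1 + sqrt(3))


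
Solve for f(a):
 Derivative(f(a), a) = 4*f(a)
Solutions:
 f(a) = C1*exp(4*a)


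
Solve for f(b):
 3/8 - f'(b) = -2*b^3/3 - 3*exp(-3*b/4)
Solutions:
 f(b) = C1 + b^4/6 + 3*b/8 - 4*exp(-3*b/4)


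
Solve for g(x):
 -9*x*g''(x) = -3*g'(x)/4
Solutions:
 g(x) = C1 + C2*x^(13/12)


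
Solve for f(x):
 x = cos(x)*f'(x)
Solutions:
 f(x) = C1 + Integral(x/cos(x), x)


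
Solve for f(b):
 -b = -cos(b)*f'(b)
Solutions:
 f(b) = C1 + Integral(b/cos(b), b)


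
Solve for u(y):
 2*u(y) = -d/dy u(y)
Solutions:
 u(y) = C1*exp(-2*y)


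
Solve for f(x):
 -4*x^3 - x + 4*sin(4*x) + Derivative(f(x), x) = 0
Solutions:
 f(x) = C1 + x^4 + x^2/2 + cos(4*x)


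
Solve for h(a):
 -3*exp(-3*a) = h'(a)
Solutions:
 h(a) = C1 + exp(-3*a)


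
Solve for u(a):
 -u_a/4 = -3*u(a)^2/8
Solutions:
 u(a) = -2/(C1 + 3*a)


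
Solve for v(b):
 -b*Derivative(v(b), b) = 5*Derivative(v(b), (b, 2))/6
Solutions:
 v(b) = C1 + C2*erf(sqrt(15)*b/5)


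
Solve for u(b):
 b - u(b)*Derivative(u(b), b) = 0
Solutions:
 u(b) = -sqrt(C1 + b^2)
 u(b) = sqrt(C1 + b^2)


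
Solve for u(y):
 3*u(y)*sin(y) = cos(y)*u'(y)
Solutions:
 u(y) = C1/cos(y)^3


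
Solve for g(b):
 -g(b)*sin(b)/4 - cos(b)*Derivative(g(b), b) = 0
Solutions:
 g(b) = C1*cos(b)^(1/4)


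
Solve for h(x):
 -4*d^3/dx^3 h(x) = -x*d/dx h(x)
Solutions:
 h(x) = C1 + Integral(C2*airyai(2^(1/3)*x/2) + C3*airybi(2^(1/3)*x/2), x)


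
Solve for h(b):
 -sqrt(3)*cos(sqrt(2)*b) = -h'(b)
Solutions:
 h(b) = C1 + sqrt(6)*sin(sqrt(2)*b)/2


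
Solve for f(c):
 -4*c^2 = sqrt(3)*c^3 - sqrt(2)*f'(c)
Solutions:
 f(c) = C1 + sqrt(6)*c^4/8 + 2*sqrt(2)*c^3/3


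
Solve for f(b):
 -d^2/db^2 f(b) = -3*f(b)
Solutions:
 f(b) = C1*exp(-sqrt(3)*b) + C2*exp(sqrt(3)*b)


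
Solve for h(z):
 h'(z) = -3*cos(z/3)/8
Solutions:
 h(z) = C1 - 9*sin(z/3)/8


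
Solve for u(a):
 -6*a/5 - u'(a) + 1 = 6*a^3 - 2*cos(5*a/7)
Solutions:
 u(a) = C1 - 3*a^4/2 - 3*a^2/5 + a + 14*sin(5*a/7)/5


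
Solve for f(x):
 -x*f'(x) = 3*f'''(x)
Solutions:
 f(x) = C1 + Integral(C2*airyai(-3^(2/3)*x/3) + C3*airybi(-3^(2/3)*x/3), x)


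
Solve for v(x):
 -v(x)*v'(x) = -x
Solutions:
 v(x) = -sqrt(C1 + x^2)
 v(x) = sqrt(C1 + x^2)


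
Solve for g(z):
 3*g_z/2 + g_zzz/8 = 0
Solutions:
 g(z) = C1 + C2*sin(2*sqrt(3)*z) + C3*cos(2*sqrt(3)*z)


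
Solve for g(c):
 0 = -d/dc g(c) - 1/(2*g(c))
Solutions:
 g(c) = -sqrt(C1 - c)
 g(c) = sqrt(C1 - c)


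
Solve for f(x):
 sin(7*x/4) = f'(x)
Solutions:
 f(x) = C1 - 4*cos(7*x/4)/7


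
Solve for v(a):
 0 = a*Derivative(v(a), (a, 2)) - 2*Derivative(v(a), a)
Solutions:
 v(a) = C1 + C2*a^3


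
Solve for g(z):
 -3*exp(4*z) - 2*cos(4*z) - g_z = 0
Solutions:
 g(z) = C1 - 3*exp(4*z)/4 - sin(4*z)/2


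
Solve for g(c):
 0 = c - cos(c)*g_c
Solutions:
 g(c) = C1 + Integral(c/cos(c), c)


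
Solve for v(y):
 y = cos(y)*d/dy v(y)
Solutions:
 v(y) = C1 + Integral(y/cos(y), y)


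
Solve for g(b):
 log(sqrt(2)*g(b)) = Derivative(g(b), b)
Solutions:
 -2*Integral(1/(2*log(_y) + log(2)), (_y, g(b))) = C1 - b


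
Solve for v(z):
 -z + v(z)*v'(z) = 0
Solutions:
 v(z) = -sqrt(C1 + z^2)
 v(z) = sqrt(C1 + z^2)


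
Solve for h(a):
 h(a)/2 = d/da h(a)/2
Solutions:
 h(a) = C1*exp(a)


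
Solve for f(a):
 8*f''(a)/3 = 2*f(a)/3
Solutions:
 f(a) = C1*exp(-a/2) + C2*exp(a/2)


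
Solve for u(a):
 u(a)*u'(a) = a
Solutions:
 u(a) = -sqrt(C1 + a^2)
 u(a) = sqrt(C1 + a^2)


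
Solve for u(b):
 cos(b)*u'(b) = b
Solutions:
 u(b) = C1 + Integral(b/cos(b), b)


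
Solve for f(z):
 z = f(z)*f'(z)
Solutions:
 f(z) = -sqrt(C1 + z^2)
 f(z) = sqrt(C1 + z^2)


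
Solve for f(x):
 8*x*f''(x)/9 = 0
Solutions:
 f(x) = C1 + C2*x


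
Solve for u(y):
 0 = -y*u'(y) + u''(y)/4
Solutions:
 u(y) = C1 + C2*erfi(sqrt(2)*y)


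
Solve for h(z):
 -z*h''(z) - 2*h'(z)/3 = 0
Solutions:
 h(z) = C1 + C2*z^(1/3)


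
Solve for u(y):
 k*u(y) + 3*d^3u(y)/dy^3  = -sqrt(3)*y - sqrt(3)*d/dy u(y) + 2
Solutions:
 u(y) = C1*exp(2^(1/3)*y*(-2^(1/3)*(9*k + sqrt(3)*sqrt(27*k^2 + 4*sqrt(3)))^(1/3) + 2*sqrt(3)/(9*k + sqrt(3)*sqrt(27*k^2 + 4*sqrt(3)))^(1/3))/6) + C2*exp(2^(1/3)*y*(2^(1/3)*(9*k + sqrt(3)*sqrt(27*k^2 + 4*sqrt(3)))^(1/3) - 2^(1/3)*sqrt(3)*I*(9*k + sqrt(3)*sqrt(27*k^2 + 4*sqrt(3)))^(1/3) + 8*sqrt(3)/((-1 + sqrt(3)*I)*(9*k + sqrt(3)*sqrt(27*k^2 + 4*sqrt(3)))^(1/3)))/12) + C3*exp(2^(1/3)*y*(2^(1/3)*(9*k + sqrt(3)*sqrt(27*k^2 + 4*sqrt(3)))^(1/3) + 2^(1/3)*sqrt(3)*I*(9*k + sqrt(3)*sqrt(27*k^2 + 4*sqrt(3)))^(1/3) - 8*sqrt(3)/((1 + sqrt(3)*I)*(9*k + sqrt(3)*sqrt(27*k^2 + 4*sqrt(3)))^(1/3)))/12) - sqrt(3)*y/k + 2/k + 3/k^2


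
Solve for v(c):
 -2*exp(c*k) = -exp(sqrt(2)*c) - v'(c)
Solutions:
 v(c) = C1 - sqrt(2)*exp(sqrt(2)*c)/2 + 2*exp(c*k)/k


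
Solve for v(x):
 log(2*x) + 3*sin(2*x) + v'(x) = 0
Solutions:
 v(x) = C1 - x*log(x) - x*log(2) + x + 3*cos(2*x)/2


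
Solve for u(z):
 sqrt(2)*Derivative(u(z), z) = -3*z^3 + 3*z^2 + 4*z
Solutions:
 u(z) = C1 - 3*sqrt(2)*z^4/8 + sqrt(2)*z^3/2 + sqrt(2)*z^2


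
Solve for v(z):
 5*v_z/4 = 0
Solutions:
 v(z) = C1


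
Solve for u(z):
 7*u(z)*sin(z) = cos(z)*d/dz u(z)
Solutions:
 u(z) = C1/cos(z)^7


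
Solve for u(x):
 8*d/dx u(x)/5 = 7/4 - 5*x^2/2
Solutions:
 u(x) = C1 - 25*x^3/48 + 35*x/32


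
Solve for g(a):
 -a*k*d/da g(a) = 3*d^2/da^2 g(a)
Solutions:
 g(a) = Piecewise((-sqrt(6)*sqrt(pi)*C1*erf(sqrt(6)*a*sqrt(k)/6)/(2*sqrt(k)) - C2, (k > 0) | (k < 0)), (-C1*a - C2, True))


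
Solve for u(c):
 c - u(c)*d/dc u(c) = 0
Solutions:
 u(c) = -sqrt(C1 + c^2)
 u(c) = sqrt(C1 + c^2)


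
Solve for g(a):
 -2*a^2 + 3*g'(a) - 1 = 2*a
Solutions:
 g(a) = C1 + 2*a^3/9 + a^2/3 + a/3


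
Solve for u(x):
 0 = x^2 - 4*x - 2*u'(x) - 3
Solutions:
 u(x) = C1 + x^3/6 - x^2 - 3*x/2


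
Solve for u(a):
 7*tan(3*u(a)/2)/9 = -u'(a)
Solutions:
 u(a) = -2*asin(C1*exp(-7*a/6))/3 + 2*pi/3
 u(a) = 2*asin(C1*exp(-7*a/6))/3


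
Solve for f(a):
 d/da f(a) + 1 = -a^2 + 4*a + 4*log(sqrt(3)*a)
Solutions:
 f(a) = C1 - a^3/3 + 2*a^2 + 4*a*log(a) - 5*a + a*log(9)


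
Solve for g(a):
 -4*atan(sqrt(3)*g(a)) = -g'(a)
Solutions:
 Integral(1/atan(sqrt(3)*_y), (_y, g(a))) = C1 + 4*a


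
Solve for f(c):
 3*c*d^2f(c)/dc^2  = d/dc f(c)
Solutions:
 f(c) = C1 + C2*c^(4/3)


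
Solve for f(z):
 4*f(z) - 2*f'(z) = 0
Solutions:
 f(z) = C1*exp(2*z)


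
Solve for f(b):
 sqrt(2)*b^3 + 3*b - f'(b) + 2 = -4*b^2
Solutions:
 f(b) = C1 + sqrt(2)*b^4/4 + 4*b^3/3 + 3*b^2/2 + 2*b


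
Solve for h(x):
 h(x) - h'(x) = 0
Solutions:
 h(x) = C1*exp(x)


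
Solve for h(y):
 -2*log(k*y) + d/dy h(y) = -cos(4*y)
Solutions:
 h(y) = C1 + 2*y*log(k*y) - 2*y - sin(4*y)/4


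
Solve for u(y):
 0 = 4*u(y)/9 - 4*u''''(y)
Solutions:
 u(y) = C1*exp(-sqrt(3)*y/3) + C2*exp(sqrt(3)*y/3) + C3*sin(sqrt(3)*y/3) + C4*cos(sqrt(3)*y/3)


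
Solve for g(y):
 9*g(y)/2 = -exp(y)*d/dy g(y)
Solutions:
 g(y) = C1*exp(9*exp(-y)/2)


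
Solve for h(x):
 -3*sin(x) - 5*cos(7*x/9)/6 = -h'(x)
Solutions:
 h(x) = C1 + 15*sin(7*x/9)/14 - 3*cos(x)


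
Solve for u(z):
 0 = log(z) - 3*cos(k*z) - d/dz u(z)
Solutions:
 u(z) = C1 + z*log(z) - z - 3*Piecewise((sin(k*z)/k, Ne(k, 0)), (z, True))


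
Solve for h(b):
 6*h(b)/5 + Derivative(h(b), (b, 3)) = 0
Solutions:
 h(b) = C3*exp(-5^(2/3)*6^(1/3)*b/5) + (C1*sin(2^(1/3)*3^(5/6)*5^(2/3)*b/10) + C2*cos(2^(1/3)*3^(5/6)*5^(2/3)*b/10))*exp(5^(2/3)*6^(1/3)*b/10)


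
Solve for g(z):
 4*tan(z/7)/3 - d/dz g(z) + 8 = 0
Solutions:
 g(z) = C1 + 8*z - 28*log(cos(z/7))/3


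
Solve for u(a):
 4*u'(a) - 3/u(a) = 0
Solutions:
 u(a) = -sqrt(C1 + 6*a)/2
 u(a) = sqrt(C1 + 6*a)/2


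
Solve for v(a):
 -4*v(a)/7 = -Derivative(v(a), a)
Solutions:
 v(a) = C1*exp(4*a/7)


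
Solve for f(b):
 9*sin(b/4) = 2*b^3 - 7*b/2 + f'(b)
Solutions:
 f(b) = C1 - b^4/2 + 7*b^2/4 - 36*cos(b/4)


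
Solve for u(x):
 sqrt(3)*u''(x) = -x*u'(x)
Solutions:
 u(x) = C1 + C2*erf(sqrt(2)*3^(3/4)*x/6)


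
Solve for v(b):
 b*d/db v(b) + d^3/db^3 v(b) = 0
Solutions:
 v(b) = C1 + Integral(C2*airyai(-b) + C3*airybi(-b), b)


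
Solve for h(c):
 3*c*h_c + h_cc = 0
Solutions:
 h(c) = C1 + C2*erf(sqrt(6)*c/2)


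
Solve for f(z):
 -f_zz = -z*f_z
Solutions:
 f(z) = C1 + C2*erfi(sqrt(2)*z/2)


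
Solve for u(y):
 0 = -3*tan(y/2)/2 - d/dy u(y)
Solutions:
 u(y) = C1 + 3*log(cos(y/2))


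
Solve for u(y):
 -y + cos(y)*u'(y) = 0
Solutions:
 u(y) = C1 + Integral(y/cos(y), y)


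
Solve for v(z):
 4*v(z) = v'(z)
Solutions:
 v(z) = C1*exp(4*z)


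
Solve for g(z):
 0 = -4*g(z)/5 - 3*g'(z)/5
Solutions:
 g(z) = C1*exp(-4*z/3)


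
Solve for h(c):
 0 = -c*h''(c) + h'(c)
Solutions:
 h(c) = C1 + C2*c^2


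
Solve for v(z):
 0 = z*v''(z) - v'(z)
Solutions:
 v(z) = C1 + C2*z^2


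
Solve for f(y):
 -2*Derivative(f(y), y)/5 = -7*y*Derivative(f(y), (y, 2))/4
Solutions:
 f(y) = C1 + C2*y^(43/35)


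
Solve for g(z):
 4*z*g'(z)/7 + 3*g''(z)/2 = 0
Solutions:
 g(z) = C1 + C2*erf(2*sqrt(21)*z/21)


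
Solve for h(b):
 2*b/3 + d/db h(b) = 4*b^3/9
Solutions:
 h(b) = C1 + b^4/9 - b^2/3


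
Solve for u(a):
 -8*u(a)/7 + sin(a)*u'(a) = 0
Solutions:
 u(a) = C1*(cos(a) - 1)^(4/7)/(cos(a) + 1)^(4/7)


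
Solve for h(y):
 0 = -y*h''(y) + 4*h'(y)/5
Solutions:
 h(y) = C1 + C2*y^(9/5)


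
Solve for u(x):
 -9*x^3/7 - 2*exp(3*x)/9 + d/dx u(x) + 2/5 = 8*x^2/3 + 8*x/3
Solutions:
 u(x) = C1 + 9*x^4/28 + 8*x^3/9 + 4*x^2/3 - 2*x/5 + 2*exp(3*x)/27


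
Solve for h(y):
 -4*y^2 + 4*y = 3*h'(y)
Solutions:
 h(y) = C1 - 4*y^3/9 + 2*y^2/3


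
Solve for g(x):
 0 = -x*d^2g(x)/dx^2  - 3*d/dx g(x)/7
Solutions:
 g(x) = C1 + C2*x^(4/7)


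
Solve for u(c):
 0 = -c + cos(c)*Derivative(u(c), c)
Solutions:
 u(c) = C1 + Integral(c/cos(c), c)


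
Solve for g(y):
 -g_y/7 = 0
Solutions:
 g(y) = C1


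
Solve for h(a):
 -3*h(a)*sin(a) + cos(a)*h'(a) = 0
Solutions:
 h(a) = C1/cos(a)^3


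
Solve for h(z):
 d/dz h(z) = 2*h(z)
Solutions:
 h(z) = C1*exp(2*z)


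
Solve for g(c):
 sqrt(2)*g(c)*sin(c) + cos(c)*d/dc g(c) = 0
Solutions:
 g(c) = C1*cos(c)^(sqrt(2))


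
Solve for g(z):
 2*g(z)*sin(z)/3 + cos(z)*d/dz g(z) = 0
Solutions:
 g(z) = C1*cos(z)^(2/3)


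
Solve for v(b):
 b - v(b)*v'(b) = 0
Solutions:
 v(b) = -sqrt(C1 + b^2)
 v(b) = sqrt(C1 + b^2)


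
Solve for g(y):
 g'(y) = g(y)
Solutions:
 g(y) = C1*exp(y)


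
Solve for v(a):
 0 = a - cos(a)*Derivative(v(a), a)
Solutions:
 v(a) = C1 + Integral(a/cos(a), a)


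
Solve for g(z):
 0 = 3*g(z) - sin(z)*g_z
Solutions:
 g(z) = C1*(cos(z) - 1)^(3/2)/(cos(z) + 1)^(3/2)


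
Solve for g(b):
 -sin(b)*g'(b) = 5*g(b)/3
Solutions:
 g(b) = C1*(cos(b) + 1)^(5/6)/(cos(b) - 1)^(5/6)


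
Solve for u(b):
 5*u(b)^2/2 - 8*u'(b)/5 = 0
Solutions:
 u(b) = -16/(C1 + 25*b)


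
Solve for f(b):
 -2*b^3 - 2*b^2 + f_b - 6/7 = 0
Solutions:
 f(b) = C1 + b^4/2 + 2*b^3/3 + 6*b/7


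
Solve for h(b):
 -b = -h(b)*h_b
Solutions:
 h(b) = -sqrt(C1 + b^2)
 h(b) = sqrt(C1 + b^2)


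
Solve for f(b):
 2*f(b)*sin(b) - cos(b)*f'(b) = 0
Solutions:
 f(b) = C1/cos(b)^2


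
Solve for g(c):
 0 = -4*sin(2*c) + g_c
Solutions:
 g(c) = C1 - 2*cos(2*c)


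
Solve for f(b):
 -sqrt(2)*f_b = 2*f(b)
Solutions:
 f(b) = C1*exp(-sqrt(2)*b)


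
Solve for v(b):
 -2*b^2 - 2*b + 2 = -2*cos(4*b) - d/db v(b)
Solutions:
 v(b) = C1 + 2*b^3/3 + b^2 - 2*b - sin(4*b)/2


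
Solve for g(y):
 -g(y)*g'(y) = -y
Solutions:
 g(y) = -sqrt(C1 + y^2)
 g(y) = sqrt(C1 + y^2)


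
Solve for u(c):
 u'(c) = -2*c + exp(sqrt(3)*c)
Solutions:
 u(c) = C1 - c^2 + sqrt(3)*exp(sqrt(3)*c)/3


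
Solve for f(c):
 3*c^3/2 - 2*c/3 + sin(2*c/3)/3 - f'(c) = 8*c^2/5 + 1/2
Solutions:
 f(c) = C1 + 3*c^4/8 - 8*c^3/15 - c^2/3 - c/2 - cos(2*c/3)/2


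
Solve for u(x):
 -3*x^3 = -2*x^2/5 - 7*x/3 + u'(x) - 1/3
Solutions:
 u(x) = C1 - 3*x^4/4 + 2*x^3/15 + 7*x^2/6 + x/3


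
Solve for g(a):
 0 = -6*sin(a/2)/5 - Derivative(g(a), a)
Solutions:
 g(a) = C1 + 12*cos(a/2)/5


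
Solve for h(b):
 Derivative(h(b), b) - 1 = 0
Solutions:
 h(b) = C1 + b


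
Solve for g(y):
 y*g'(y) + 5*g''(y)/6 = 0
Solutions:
 g(y) = C1 + C2*erf(sqrt(15)*y/5)


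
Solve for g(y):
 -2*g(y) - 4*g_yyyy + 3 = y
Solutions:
 g(y) = -y/2 + (C1*sin(2^(1/4)*y/2) + C2*cos(2^(1/4)*y/2))*exp(-2^(1/4)*y/2) + (C3*sin(2^(1/4)*y/2) + C4*cos(2^(1/4)*y/2))*exp(2^(1/4)*y/2) + 3/2


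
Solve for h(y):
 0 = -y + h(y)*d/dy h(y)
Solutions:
 h(y) = -sqrt(C1 + y^2)
 h(y) = sqrt(C1 + y^2)


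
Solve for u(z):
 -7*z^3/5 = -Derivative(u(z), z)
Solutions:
 u(z) = C1 + 7*z^4/20


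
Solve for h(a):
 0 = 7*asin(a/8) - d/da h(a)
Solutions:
 h(a) = C1 + 7*a*asin(a/8) + 7*sqrt(64 - a^2)


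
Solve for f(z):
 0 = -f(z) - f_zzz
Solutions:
 f(z) = C3*exp(-z) + (C1*sin(sqrt(3)*z/2) + C2*cos(sqrt(3)*z/2))*exp(z/2)


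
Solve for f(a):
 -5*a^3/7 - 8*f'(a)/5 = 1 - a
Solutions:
 f(a) = C1 - 25*a^4/224 + 5*a^2/16 - 5*a/8


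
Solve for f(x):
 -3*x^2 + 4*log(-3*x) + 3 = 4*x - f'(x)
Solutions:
 f(x) = C1 + x^3 + 2*x^2 - 4*x*log(-x) + x*(1 - 4*log(3))


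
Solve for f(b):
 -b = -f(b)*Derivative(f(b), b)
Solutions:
 f(b) = -sqrt(C1 + b^2)
 f(b) = sqrt(C1 + b^2)


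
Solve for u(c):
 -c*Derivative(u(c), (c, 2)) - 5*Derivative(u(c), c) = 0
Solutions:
 u(c) = C1 + C2/c^4


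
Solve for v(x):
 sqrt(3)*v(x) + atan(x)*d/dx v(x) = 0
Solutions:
 v(x) = C1*exp(-sqrt(3)*Integral(1/atan(x), x))


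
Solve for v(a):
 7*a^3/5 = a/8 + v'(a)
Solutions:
 v(a) = C1 + 7*a^4/20 - a^2/16


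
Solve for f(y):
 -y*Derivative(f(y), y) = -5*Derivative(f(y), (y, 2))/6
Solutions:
 f(y) = C1 + C2*erfi(sqrt(15)*y/5)


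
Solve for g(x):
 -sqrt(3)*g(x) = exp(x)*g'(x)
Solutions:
 g(x) = C1*exp(sqrt(3)*exp(-x))
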